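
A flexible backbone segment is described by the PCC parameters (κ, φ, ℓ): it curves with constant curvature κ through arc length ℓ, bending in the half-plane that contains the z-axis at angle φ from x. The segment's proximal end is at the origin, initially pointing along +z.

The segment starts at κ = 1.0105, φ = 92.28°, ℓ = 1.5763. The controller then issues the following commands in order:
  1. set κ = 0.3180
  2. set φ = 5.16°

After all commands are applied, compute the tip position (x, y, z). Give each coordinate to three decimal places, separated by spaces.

initial: κ=1.0105, φ=92.28°, ℓ=1.5763
cmd 1: set κ=0.3180 → (κ,φ,ℓ)=(0.3180,92.28°,1.5763) → tip=(-0.0154,0.3866,1.5111)
cmd 2: set φ=5.16° → (κ,φ,ℓ)=(0.3180,5.16°,1.5763) → tip=(0.3853,0.0348,1.5111)

0.385 0.035 1.511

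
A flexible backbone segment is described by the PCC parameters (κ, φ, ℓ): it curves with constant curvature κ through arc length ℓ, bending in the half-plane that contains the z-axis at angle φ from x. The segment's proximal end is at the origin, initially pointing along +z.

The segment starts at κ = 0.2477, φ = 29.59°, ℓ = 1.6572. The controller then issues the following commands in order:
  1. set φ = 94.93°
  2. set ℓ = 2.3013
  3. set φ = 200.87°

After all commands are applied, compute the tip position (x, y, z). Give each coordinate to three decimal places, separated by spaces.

-0.596 -0.227 2.179

initial: κ=0.2477, φ=29.59°, ℓ=1.6572
cmd 1: set φ=94.93° → (κ,φ,ℓ)=(0.2477,94.93°,1.6572) → tip=(-0.0288,0.3341,1.6111)
cmd 2: set ℓ=2.3013 → (κ,φ,ℓ)=(0.2477,94.93°,2.3013) → tip=(-0.0549,0.6360,2.1787)
cmd 3: set φ=200.87° → (κ,φ,ℓ)=(0.2477,200.87°,2.3013) → tip=(-0.5965,-0.2274,2.1787)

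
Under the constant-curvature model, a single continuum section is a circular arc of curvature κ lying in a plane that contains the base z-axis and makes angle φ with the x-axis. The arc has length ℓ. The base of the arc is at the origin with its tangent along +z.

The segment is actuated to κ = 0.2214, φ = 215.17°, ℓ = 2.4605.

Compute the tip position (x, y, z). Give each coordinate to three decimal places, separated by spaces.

-0.534 -0.377 2.341

θ = κ·ℓ = 0.2214 × 2.4605 = 0.54475 rad
ρ = (1 − cos θ)/κ = (1 − 0.85525)/0.2214 = 0.65377
z = sin θ / κ = 0.51821/0.2214 = 2.34060
x = ρ cos φ = 0.65377 × cos(215.17°) = -0.53443
y = ρ sin φ = 0.65377 × sin(215.17°) = -0.37658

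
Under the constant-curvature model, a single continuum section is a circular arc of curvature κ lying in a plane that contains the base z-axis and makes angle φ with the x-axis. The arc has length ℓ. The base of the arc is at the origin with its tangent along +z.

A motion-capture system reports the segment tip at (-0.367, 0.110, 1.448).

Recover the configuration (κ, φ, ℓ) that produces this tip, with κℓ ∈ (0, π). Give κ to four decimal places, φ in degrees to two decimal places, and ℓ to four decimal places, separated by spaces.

0.3415 163.32 1.5147

ρ = √(x²+y²) = √(-0.367² + 0.110²) = 0.38313
φ = atan2(y, x) mod 360° = atan2(0.110, -0.367) = 163.3151°
|p|² = ρ² + z² = 0.38313² + 1.448² = 2.24349
κ = 2ρ / |p|² = 2×0.38313 / 2.24349 = 0.34155
θ = 2·atan2(ρ, z) = 2·atan2(0.38313, 1.448) = 0.51733 rad
ℓ = θ/κ = 0.51733/0.34155 = 1.51466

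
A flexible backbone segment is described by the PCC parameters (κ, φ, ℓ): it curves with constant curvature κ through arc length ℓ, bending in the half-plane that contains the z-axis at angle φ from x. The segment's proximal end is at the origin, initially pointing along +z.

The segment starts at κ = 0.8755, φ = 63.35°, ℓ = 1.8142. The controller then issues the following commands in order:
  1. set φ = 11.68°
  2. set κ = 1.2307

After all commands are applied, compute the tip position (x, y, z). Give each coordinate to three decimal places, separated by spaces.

1.285 0.266 0.641

initial: κ=0.8755, φ=63.35°, ℓ=1.8142
cmd 1: set φ=11.68° → (κ,φ,ℓ)=(0.8755,11.68°,1.8142) → tip=(1.1382,0.2353,1.1420)
cmd 2: set κ=1.2307 → (κ,φ,ℓ)=(1.2307,11.68°,1.8142) → tip=(1.2848,0.2656,0.6409)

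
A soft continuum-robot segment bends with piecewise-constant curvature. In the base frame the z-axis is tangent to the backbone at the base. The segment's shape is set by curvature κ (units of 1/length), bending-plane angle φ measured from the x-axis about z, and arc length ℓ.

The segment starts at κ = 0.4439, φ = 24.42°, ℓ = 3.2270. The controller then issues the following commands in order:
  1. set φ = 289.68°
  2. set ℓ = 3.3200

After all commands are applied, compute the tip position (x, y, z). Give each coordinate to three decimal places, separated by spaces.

initial: κ=0.4439, φ=24.42°, ℓ=3.2270
cmd 1: set φ=289.68° → (κ,φ,ℓ)=(0.4439,289.68°,3.2270) → tip=(0.6540,-1.8287,2.2312)
cmd 2: set ℓ=3.3200 → (κ,φ,ℓ)=(0.4439,289.68°,3.3200) → tip=(0.6851,-1.9156,2.2422)

0.685 -1.916 2.242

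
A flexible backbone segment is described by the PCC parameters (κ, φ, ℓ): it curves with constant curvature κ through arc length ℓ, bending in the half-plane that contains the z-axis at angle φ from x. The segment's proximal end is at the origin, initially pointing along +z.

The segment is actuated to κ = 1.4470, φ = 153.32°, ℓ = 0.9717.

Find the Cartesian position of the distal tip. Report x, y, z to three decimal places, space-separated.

-0.516 0.259 0.682

θ = κ·ℓ = 1.4470 × 0.9717 = 1.40605 rad
ρ = (1 − cos θ)/κ = (1 − 0.16400)/1.4470 = 0.57775
z = sin θ / κ = 0.98646/1.4470 = 0.68173
x = ρ cos φ = 0.57775 × cos(153.32°) = -0.51623
y = ρ sin φ = 0.57775 × sin(153.32°) = 0.25941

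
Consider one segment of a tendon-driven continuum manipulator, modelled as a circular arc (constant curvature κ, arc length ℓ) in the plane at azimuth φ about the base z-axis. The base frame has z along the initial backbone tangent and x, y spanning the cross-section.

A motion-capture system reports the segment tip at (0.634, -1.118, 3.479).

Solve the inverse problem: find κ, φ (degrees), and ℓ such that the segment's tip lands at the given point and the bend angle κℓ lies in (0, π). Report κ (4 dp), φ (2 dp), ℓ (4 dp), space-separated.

0.1869 299.56 3.7874

ρ = √(x²+y²) = √(0.634² + -1.118²) = 1.28525
φ = atan2(y, x) mod 360° = atan2(-1.118, 0.634) = 299.5569°
|p|² = ρ² + z² = 1.28525² + 3.479² = 13.75532
κ = 2ρ / |p|² = 2×1.28525 / 13.75532 = 0.18687
θ = 2·atan2(ρ, z) = 2·atan2(1.28525, 3.479) = 0.70776 rad
ℓ = θ/κ = 0.70776/0.18687 = 3.78737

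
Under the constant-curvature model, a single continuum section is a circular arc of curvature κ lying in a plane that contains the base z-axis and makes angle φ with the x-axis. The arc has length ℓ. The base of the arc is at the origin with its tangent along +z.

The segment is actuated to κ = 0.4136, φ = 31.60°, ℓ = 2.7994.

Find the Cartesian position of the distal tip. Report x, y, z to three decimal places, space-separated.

θ = κ·ℓ = 0.4136 × 2.7994 = 1.15783 rad
ρ = (1 − cos θ)/κ = (1 − 0.40133)/0.4136 = 1.44747
z = sin θ / κ = 0.91594/0.4136 = 2.21454
x = ρ cos φ = 1.44747 × cos(31.60°) = 1.23285
y = ρ sin φ = 1.44747 × sin(31.60°) = 0.75845

1.233 0.758 2.215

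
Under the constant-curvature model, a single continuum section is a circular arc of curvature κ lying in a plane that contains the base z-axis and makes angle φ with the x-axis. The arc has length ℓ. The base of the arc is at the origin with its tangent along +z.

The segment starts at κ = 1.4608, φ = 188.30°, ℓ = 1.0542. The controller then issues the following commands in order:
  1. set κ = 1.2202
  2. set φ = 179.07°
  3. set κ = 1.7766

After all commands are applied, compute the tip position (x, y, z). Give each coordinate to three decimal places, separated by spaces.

initial: κ=1.4608, φ=188.30°, ℓ=1.0542
cmd 1: set κ=1.2202 → (κ,φ,ℓ)=(1.2202,188.30°,1.0542) → tip=(-0.5834,-0.0851,0.7866)
cmd 2: set φ=179.07° → (κ,φ,ℓ)=(1.2202,179.07°,1.0542) → tip=(-0.5895,0.0096,0.7866)
cmd 3: set κ=1.7766 → (κ,φ,ℓ)=(1.7766,179.07°,1.0542) → tip=(-0.7302,0.0119,0.5374)

-0.730 0.012 0.537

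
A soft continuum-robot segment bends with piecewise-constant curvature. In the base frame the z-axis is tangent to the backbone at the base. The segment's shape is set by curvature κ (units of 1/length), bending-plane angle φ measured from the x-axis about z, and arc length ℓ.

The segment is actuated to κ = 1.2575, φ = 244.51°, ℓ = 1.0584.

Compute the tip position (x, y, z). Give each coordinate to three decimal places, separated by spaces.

-0.261 -0.547 0.772

θ = κ·ℓ = 1.2575 × 1.0584 = 1.33094 rad
ρ = (1 − cos θ)/κ = (1 − 0.23757)/1.2575 = 0.60631
z = sin θ / κ = 0.97137/1.2575 = 0.77246
x = ρ cos φ = 0.60631 × cos(244.51°) = -0.26093
y = ρ sin φ = 0.60631 × sin(244.51°) = -0.54729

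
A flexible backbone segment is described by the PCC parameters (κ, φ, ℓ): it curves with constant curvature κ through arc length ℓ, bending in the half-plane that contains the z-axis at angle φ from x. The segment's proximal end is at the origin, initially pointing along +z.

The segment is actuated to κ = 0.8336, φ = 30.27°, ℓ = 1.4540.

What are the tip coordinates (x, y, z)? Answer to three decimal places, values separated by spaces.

0.672 0.392 1.123

θ = κ·ℓ = 0.8336 × 1.4540 = 1.21205 rad
ρ = (1 − cos θ)/κ = (1 − 0.35110)/0.8336 = 0.77844
z = sin θ / κ = 0.93634/0.8336 = 1.12325
x = ρ cos φ = 0.77844 × cos(30.27°) = 0.67230
y = ρ sin φ = 0.77844 × sin(30.27°) = 0.39239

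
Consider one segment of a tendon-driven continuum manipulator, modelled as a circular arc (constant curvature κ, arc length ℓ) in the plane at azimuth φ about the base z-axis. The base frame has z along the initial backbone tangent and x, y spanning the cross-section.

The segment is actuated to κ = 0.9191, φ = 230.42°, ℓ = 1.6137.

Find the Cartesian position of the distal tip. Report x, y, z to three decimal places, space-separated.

-0.633 -0.765 1.084

θ = κ·ℓ = 0.9191 × 1.6137 = 1.48315 rad
ρ = (1 − cos θ)/κ = (1 − 0.08753)/0.9191 = 0.99278
z = sin θ / κ = 0.99616/0.9191 = 1.08384
x = ρ cos φ = 0.99278 × cos(230.42°) = -0.63256
y = ρ sin φ = 0.99278 × sin(230.42°) = -0.76517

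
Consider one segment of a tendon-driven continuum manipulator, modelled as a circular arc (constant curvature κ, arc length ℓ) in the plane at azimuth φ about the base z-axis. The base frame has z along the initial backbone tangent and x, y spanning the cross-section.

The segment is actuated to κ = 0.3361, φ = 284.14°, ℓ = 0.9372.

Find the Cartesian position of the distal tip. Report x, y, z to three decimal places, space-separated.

θ = κ·ℓ = 0.3361 × 0.9372 = 0.31499 rad
ρ = (1 − cos θ)/κ = (1 − 0.95080)/0.3361 = 0.14639
z = sin θ / κ = 0.30981/0.3361 = 0.92178
x = ρ cos φ = 0.14639 × cos(284.14°) = 0.03576
y = ρ sin φ = 0.14639 × sin(284.14°) = -0.14195

0.036 -0.142 0.922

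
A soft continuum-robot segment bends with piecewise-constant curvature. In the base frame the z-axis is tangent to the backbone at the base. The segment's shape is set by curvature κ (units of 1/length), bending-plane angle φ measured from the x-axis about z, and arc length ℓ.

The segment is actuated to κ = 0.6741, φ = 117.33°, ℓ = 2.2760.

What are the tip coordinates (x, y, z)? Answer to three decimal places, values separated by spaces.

θ = κ·ℓ = 0.6741 × 2.2760 = 1.53425 rad
ρ = (1 − cos θ)/κ = (1 − 0.03654)/0.6741 = 1.42926
z = sin θ / κ = 0.99933/0.6741 = 1.48247
x = ρ cos φ = 1.42926 × cos(117.33°) = -0.65619
y = ρ sin φ = 1.42926 × sin(117.33°) = 1.26972

-0.656 1.270 1.482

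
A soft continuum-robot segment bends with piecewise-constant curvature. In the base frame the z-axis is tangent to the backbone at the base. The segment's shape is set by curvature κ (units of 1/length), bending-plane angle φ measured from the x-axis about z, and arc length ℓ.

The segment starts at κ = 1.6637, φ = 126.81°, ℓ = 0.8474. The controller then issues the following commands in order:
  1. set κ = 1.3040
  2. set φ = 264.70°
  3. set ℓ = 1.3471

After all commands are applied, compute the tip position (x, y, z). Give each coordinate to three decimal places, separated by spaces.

-0.084 -0.905 0.754

initial: κ=1.6637, φ=126.81°, ℓ=0.8474
cmd 1: set κ=1.3040 → (κ,φ,ℓ)=(1.3040,126.81°,0.8474) → tip=(-0.2531,0.3382,0.6852)
cmd 2: set φ=264.70° → (κ,φ,ℓ)=(1.3040,264.70°,0.8474) → tip=(-0.0390,-0.4206,0.6852)
cmd 3: set ℓ=1.3471 → (κ,φ,ℓ)=(1.3040,264.70°,1.3471) → tip=(-0.0839,-0.9047,0.7537)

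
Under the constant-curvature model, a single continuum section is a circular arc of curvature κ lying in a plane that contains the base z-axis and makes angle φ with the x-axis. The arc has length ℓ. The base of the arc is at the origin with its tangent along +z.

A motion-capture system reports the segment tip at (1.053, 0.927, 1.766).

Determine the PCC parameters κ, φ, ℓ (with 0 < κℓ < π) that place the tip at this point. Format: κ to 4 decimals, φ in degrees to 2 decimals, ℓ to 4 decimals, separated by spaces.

ρ = √(x²+y²) = √(1.053² + 0.927²) = 1.40290
φ = atan2(y, x) mod 360° = atan2(0.927, 1.053) = 41.3588°
|p|² = ρ² + z² = 1.40290² + 1.766² = 5.08689
κ = 2ρ / |p|² = 2×1.40290 / 5.08689 = 0.55158
θ = 2·atan2(ρ, z) = 2·atan2(1.40290, 1.766) = 1.34263 rad
ℓ = θ/κ = 1.34263/0.55158 = 2.43417

0.5516 41.36 2.4342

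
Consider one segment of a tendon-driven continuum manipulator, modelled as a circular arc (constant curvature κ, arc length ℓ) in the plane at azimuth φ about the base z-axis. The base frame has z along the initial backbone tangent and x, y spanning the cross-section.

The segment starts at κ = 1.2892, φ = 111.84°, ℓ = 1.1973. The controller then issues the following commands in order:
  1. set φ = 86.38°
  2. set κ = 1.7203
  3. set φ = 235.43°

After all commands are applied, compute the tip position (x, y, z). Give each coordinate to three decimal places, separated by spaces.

initial: κ=1.2892, φ=111.84°, ℓ=1.1973
cmd 1: set φ=86.38° → (κ,φ,ℓ)=(1.2892,86.38°,1.1973) → tip=(0.0476,0.7530,0.7754)
cmd 2: set κ=1.7203 → (κ,φ,ℓ)=(1.7203,86.38°,1.1973) → tip=(0.0539,0.8526,0.5132)
cmd 3: set φ=235.43° → (κ,φ,ℓ)=(1.7203,235.43°,1.1973) → tip=(-0.4847,-0.7035,0.5132)

-0.485 -0.703 0.513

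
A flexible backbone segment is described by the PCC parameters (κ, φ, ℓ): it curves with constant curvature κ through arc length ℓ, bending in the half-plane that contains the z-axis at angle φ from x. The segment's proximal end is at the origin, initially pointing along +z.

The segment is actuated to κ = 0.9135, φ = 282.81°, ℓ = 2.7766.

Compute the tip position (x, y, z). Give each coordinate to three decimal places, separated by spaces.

0.442 -1.945 0.623

θ = κ·ℓ = 0.9135 × 2.7766 = 2.53642 rad
ρ = (1 − cos θ)/κ = (1 − -0.82241)/0.9135 = 1.99497
z = sin θ / κ = 0.56890/0.9135 = 0.62277
x = ρ cos φ = 1.99497 × cos(282.81°) = 0.44232
y = ρ sin φ = 1.99497 × sin(282.81°) = -1.94532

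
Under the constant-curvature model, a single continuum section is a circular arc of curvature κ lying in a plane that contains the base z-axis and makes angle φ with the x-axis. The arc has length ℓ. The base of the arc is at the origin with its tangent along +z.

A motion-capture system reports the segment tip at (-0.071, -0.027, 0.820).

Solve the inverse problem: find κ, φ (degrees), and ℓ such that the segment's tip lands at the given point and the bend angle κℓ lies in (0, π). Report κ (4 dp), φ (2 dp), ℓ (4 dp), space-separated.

0.2240 200.82 0.8247

ρ = √(x²+y²) = √(-0.071² + -0.027²) = 0.07596
φ = atan2(y, x) mod 360° = atan2(-0.027, -0.071) = 200.8209°
|p|² = ρ² + z² = 0.07596² + 0.820² = 0.67817
κ = 2ρ / |p|² = 2×0.07596 / 0.67817 = 0.22402
θ = 2·atan2(ρ, z) = 2·atan2(0.07596, 0.820) = 0.18474 rad
ℓ = θ/κ = 0.18474/0.22402 = 0.82468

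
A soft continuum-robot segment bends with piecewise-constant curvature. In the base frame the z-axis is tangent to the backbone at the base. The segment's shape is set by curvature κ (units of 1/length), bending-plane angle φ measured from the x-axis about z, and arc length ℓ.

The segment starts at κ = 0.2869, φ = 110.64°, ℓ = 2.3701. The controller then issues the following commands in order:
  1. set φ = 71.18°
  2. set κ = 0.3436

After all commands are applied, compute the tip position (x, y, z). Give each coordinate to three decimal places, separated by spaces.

initial: κ=0.2869, φ=110.64°, ℓ=2.3701
cmd 1: set φ=71.18° → (κ,φ,ℓ)=(0.2869,71.18°,2.3701) → tip=(0.2501,0.7338,2.1916)
cmd 2: set κ=0.3436 → (κ,φ,ℓ)=(0.3436,71.18°,2.3701) → tip=(0.2945,0.8641,2.1167)

0.294 0.864 2.117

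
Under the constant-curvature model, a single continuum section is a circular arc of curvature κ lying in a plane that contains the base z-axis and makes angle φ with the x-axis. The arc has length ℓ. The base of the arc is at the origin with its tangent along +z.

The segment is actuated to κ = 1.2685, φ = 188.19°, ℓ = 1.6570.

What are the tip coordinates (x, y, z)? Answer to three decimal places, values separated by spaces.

θ = κ·ℓ = 1.2685 × 1.6570 = 2.10190 rad
ρ = (1 − cos θ)/κ = (1 − -0.50649)/1.2685 = 1.18761
z = sin θ / κ = 0.86225/1.2685 = 0.67974
x = ρ cos φ = 1.18761 × cos(188.19°) = -1.17550
y = ρ sin φ = 1.18761 × sin(188.19°) = -0.16918

-1.176 -0.169 0.680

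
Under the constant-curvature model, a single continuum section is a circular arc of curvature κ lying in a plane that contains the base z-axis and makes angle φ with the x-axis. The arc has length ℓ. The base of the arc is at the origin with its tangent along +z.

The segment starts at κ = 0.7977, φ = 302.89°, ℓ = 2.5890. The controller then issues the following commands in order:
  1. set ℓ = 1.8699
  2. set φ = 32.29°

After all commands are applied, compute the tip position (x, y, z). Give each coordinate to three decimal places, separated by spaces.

0.976 0.617 1.250

initial: κ=0.7977, φ=302.89°, ℓ=2.5890
cmd 1: set ℓ=1.8699 → (κ,φ,ℓ)=(0.7977,302.89°,1.8699) → tip=(0.6269,-0.9694,1.2497)
cmd 2: set φ=32.29° → (κ,φ,ℓ)=(0.7977,32.29°,1.8699) → tip=(0.9759,0.6167,1.2497)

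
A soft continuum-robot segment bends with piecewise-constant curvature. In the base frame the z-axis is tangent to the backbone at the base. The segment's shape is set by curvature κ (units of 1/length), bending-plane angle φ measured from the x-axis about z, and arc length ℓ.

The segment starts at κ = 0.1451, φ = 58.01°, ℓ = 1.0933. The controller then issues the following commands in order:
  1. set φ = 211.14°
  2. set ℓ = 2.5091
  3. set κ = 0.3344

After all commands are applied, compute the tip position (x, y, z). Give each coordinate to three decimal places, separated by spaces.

-0.849 -0.513 2.225

initial: κ=0.1451, φ=58.01°, ℓ=1.0933
cmd 1: set φ=211.14° → (κ,φ,ℓ)=(0.1451,211.14°,1.0933) → tip=(-0.0741,-0.0448,1.0887)
cmd 2: set ℓ=2.5091 → (κ,φ,ℓ)=(0.1451,211.14°,2.5091) → tip=(-0.3866,-0.2336,2.4540)
cmd 3: set κ=0.3344 → (κ,φ,ℓ)=(0.3344,211.14°,2.5091) → tip=(-0.8493,-0.5131,2.2249)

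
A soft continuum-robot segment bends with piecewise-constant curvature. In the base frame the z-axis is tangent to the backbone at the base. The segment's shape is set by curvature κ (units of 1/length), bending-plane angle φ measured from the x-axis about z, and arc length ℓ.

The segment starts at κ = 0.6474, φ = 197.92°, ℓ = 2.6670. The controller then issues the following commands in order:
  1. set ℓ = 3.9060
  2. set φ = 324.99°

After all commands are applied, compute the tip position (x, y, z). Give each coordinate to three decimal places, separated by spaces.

initial: κ=0.6474, φ=197.92°, ℓ=2.6670
cmd 1: set ℓ=3.9060 → (κ,φ,ℓ)=(0.6474,197.92°,3.9060) → tip=(-2.6719,-0.8640,0.8885)
cmd 2: set φ=324.99° → (κ,φ,ℓ)=(0.6474,324.99°,3.9060) → tip=(2.3000,-1.6111,0.8885)

2.300 -1.611 0.888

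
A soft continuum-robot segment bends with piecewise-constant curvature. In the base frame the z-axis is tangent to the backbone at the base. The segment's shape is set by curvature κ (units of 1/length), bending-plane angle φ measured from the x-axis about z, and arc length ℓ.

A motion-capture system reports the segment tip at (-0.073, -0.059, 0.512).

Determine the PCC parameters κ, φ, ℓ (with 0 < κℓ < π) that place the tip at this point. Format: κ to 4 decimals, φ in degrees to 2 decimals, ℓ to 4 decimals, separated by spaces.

ρ = √(x²+y²) = √(-0.073² + -0.059²) = 0.09386
φ = atan2(y, x) mod 360° = atan2(-0.059, -0.073) = 218.9458°
|p|² = ρ² + z² = 0.09386² + 0.512² = 0.27095
κ = 2ρ / |p|² = 2×0.09386 / 0.27095 = 0.69282
θ = 2·atan2(ρ, z) = 2·atan2(0.09386, 0.512) = 0.36262 rad
ℓ = θ/κ = 0.36262/0.69282 = 0.52340

0.6928 218.95 0.5234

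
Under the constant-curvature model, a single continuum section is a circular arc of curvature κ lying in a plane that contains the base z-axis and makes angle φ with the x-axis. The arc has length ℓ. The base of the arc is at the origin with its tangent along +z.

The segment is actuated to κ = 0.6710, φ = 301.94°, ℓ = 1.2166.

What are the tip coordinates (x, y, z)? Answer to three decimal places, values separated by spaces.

θ = κ·ℓ = 0.6710 × 1.2166 = 0.81634 rad
ρ = (1 − cos θ)/κ = (1 − 0.68489)/0.6710 = 0.46961
z = sin θ / κ = 0.72864/0.6710 = 1.08591
x = ρ cos φ = 0.46961 × cos(301.94°) = 0.24844
y = ρ sin φ = 0.46961 × sin(301.94°) = -0.39851

0.248 -0.399 1.086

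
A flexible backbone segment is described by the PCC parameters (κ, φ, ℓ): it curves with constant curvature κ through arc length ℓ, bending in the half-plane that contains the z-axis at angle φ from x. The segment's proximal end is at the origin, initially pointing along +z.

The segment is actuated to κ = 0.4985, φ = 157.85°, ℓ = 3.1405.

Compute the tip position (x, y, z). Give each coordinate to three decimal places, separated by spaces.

θ = κ·ℓ = 0.4985 × 3.1405 = 1.56554 rad
ρ = (1 − cos θ)/κ = (1 − 0.00526)/0.4985 = 1.99547
z = sin θ / κ = 0.99999/0.4985 = 2.00599
x = ρ cos φ = 1.99547 × cos(157.85°) = -1.84821
y = ρ sin φ = 1.99547 × sin(157.85°) = 0.75236

-1.848 0.752 2.006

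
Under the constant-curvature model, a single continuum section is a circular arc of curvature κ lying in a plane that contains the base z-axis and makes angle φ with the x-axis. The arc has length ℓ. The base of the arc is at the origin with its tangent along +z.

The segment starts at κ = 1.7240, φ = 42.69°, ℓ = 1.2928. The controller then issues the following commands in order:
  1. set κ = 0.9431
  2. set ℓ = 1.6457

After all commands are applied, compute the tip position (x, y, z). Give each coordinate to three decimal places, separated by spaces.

0.765 0.705 1.060

initial: κ=1.7240, φ=42.69°, ℓ=1.2928
cmd 1: set κ=0.9431 → (κ,φ,ℓ)=(0.9431,42.69°,1.2928) → tip=(0.5110,0.4714,0.9955)
cmd 2: set ℓ=1.6457 → (κ,φ,ℓ)=(0.9431,42.69°,1.6457) → tip=(0.7648,0.7055,1.0601)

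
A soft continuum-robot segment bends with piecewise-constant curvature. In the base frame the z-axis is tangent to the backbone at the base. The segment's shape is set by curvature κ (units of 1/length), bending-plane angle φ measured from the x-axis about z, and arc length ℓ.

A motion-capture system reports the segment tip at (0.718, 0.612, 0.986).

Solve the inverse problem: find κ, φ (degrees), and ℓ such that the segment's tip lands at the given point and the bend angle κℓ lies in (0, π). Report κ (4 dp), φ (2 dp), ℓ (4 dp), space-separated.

1.0132 40.44 1.5068

ρ = √(x²+y²) = √(0.718² + 0.612²) = 0.94343
φ = atan2(y, x) mod 360° = atan2(0.612, 0.718) = 40.4432°
|p|² = ρ² + z² = 0.94343² + 0.986² = 1.86226
κ = 2ρ / |p|² = 2×0.94343 / 1.86226 = 1.01321
θ = 2·atan2(ρ, z) = 2·atan2(0.94343, 0.986) = 1.52668 rad
ℓ = θ/κ = 1.52668/1.01321 = 1.50677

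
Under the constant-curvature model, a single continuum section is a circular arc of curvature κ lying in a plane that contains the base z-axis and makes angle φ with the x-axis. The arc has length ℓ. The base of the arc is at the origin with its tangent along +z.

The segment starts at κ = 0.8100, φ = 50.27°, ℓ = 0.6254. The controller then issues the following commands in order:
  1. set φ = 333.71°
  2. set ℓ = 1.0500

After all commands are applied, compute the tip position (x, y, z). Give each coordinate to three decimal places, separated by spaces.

initial: κ=0.8100, φ=50.27°, ℓ=0.6254
cmd 1: set φ=333.71° → (κ,φ,ℓ)=(0.8100,333.71°,0.6254) → tip=(0.1390,-0.0687,0.5990)
cmd 2: set ℓ=1.0500 → (κ,φ,ℓ)=(0.8100,333.71°,1.0500) → tip=(0.3768,-0.1861,0.9279)

0.377 -0.186 0.928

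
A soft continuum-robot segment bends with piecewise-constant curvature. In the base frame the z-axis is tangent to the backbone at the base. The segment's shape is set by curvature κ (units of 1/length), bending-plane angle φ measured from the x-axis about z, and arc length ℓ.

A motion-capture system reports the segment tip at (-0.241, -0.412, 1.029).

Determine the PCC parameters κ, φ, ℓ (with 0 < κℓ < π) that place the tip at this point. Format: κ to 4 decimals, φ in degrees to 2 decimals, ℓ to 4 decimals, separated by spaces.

0.7419 239.67 1.1708

ρ = √(x²+y²) = √(-0.241² + -0.412²) = 0.47731
φ = atan2(y, x) mod 360° = atan2(-0.412, -0.241) = 239.6744°
|p|² = ρ² + z² = 0.47731² + 1.029² = 1.28667
κ = 2ρ / |p|² = 2×0.47731 / 1.28667 = 0.74193
θ = 2·atan2(ρ, z) = 2·atan2(0.47731, 1.029) = 0.86864 rad
ℓ = θ/κ = 0.86864/0.74193 = 1.17078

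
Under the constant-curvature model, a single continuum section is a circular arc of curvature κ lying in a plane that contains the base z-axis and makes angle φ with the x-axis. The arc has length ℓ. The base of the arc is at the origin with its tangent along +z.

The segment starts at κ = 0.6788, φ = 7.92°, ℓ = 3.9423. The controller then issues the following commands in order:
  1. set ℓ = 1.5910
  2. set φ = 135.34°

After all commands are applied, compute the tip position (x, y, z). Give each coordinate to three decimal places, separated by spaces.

-0.554 0.547 1.299

initial: κ=0.6788, φ=7.92°, ℓ=3.9423
cmd 1: set ℓ=1.5910 → (κ,φ,ℓ)=(0.6788,7.92°,1.5910) → tip=(0.7714,0.1073,1.2993)
cmd 2: set φ=135.34° → (κ,φ,ℓ)=(0.6788,135.34°,1.5910) → tip=(-0.5539,0.5474,1.2993)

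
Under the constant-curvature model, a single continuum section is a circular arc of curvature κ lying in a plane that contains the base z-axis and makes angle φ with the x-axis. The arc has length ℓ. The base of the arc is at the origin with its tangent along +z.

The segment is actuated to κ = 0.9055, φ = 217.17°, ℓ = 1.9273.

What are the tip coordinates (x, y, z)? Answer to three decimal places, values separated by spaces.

θ = κ·ℓ = 0.9055 × 1.9273 = 1.74517 rad
ρ = (1 − cos θ)/κ = (1 − -0.17349)/0.9055 = 1.29596
z = sin θ / κ = 0.98484/0.9055 = 1.08761
x = ρ cos φ = 1.29596 × cos(217.17°) = -1.03268
y = ρ sin φ = 1.29596 × sin(217.17°) = -0.78300

-1.033 -0.783 1.088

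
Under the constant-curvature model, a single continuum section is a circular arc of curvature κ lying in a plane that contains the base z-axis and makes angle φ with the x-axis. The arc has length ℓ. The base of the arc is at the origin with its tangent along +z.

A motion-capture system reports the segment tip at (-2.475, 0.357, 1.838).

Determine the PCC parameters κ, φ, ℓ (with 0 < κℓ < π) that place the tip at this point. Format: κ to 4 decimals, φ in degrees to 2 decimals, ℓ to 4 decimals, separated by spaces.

0.5193 171.79 3.6087

ρ = √(x²+y²) = √(-2.475² + 0.357²) = 2.50061
φ = atan2(y, x) mod 360° = atan2(0.357, -2.475) = 171.7921°
|p|² = ρ² + z² = 2.50061² + 1.838² = 9.63132
κ = 2ρ / |p|² = 2×2.50061 / 9.63132 = 0.51927
θ = 2·atan2(ρ, z) = 2·atan2(2.50061, 1.838) = 1.87390 rad
ℓ = θ/κ = 1.87390/0.51927 = 3.60875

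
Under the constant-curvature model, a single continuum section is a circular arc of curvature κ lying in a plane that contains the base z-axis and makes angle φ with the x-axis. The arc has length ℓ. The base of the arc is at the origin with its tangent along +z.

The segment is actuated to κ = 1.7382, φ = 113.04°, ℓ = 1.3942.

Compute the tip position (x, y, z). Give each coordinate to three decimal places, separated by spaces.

-0.395 0.928 0.379

θ = κ·ℓ = 1.7382 × 1.3942 = 2.42340 rad
ρ = (1 − cos θ)/κ = (1 − -0.75300)/1.7382 = 1.00851
z = sin θ / κ = 0.65803/1.7382 = 0.37857
x = ρ cos φ = 1.00851 × cos(113.04°) = -0.39470
y = ρ sin φ = 1.00851 × sin(113.04°) = 0.92806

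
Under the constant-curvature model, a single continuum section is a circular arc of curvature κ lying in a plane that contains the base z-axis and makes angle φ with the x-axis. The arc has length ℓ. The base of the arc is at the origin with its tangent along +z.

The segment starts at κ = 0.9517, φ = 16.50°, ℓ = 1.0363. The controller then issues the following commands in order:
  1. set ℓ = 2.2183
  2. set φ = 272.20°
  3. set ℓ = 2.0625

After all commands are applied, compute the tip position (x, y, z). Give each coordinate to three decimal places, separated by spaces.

initial: κ=0.9517, φ=16.50°, ℓ=1.0363
cmd 1: set ℓ=2.2183 → (κ,φ,ℓ)=(0.9517,16.50°,2.2183) → tip=(1.5258,0.4520,0.9010)
cmd 2: set φ=272.20° → (κ,φ,ℓ)=(0.9517,272.20°,2.2183) → tip=(0.0611,-1.5901,0.9010)
cmd 3: set ℓ=2.0625 → (κ,φ,ℓ)=(0.9517,272.20°,2.0625) → tip=(0.0557,-1.4512,0.9710)

0.056 -1.451 0.971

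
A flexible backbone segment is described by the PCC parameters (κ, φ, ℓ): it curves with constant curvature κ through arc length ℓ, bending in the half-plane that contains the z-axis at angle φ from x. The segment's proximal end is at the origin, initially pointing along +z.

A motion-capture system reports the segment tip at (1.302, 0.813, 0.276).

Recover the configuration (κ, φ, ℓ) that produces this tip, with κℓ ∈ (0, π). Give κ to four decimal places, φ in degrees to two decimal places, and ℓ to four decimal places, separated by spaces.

ρ = √(x²+y²) = √(1.302² + 0.813²) = 1.53498
φ = atan2(y, x) mod 360° = atan2(0.813, 1.302) = 31.9816°
|p|² = ρ² + z² = 1.53498² + 0.276² = 2.43235
κ = 2ρ / |p|² = 2×1.53498 / 2.43235 = 1.26214
θ = 2·atan2(ρ, z) = 2·atan2(1.53498, 0.276) = 2.78578 rad
ℓ = θ/κ = 2.78578/1.26214 = 2.20719

1.2621 31.98 2.2072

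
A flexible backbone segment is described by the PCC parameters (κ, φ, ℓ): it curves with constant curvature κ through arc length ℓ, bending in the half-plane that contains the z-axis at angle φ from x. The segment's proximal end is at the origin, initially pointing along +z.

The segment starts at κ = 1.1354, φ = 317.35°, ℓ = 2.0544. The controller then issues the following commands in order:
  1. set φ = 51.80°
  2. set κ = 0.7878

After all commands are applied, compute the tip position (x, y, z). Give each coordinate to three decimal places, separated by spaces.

initial: κ=1.1354, φ=317.35°, ℓ=2.0544
cmd 1: set φ=51.80° → (κ,φ,ℓ)=(1.1354,51.80°,2.0544) → tip=(0.9206,1.1699,0.6373)
cmd 2: set κ=0.7878 → (κ,φ,ℓ)=(0.7878,51.80°,2.0544) → tip=(0.8224,1.0451,1.2679)

0.822 1.045 1.268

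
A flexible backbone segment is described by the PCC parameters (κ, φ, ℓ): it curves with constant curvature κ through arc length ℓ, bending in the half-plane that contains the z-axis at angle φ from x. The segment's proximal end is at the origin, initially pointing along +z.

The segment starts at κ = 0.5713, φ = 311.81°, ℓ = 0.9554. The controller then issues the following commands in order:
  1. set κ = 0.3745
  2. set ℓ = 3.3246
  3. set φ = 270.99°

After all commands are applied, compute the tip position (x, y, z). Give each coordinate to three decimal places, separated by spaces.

0.031 -1.815 2.530

initial: κ=0.5713, φ=311.81°, ℓ=0.9554
cmd 1: set κ=0.3745 → (κ,φ,ℓ)=(0.3745,311.81°,0.9554) → tip=(0.1127,-0.1260,0.9351)
cmd 2: set ℓ=3.3246 → (κ,φ,ℓ)=(0.3745,311.81°,3.3246) → tip=(1.2105,-1.3534,2.5298)
cmd 3: set φ=270.99° → (κ,φ,ℓ)=(0.3745,270.99°,3.3246) → tip=(0.0314,-1.8155,2.5298)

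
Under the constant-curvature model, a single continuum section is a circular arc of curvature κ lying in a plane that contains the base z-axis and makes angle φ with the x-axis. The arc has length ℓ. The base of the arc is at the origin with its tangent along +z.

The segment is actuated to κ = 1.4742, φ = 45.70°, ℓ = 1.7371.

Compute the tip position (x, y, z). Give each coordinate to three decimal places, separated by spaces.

0.870 0.891 0.372

θ = κ·ℓ = 1.4742 × 1.7371 = 2.56083 rad
ρ = (1 − cos θ)/κ = (1 − -0.83605)/1.4742 = 1.24545
z = sin θ / κ = 0.54866/1.4742 = 0.37217
x = ρ cos φ = 1.24545 × cos(45.70°) = 0.86984
y = ρ sin φ = 1.24545 × sin(45.70°) = 0.89136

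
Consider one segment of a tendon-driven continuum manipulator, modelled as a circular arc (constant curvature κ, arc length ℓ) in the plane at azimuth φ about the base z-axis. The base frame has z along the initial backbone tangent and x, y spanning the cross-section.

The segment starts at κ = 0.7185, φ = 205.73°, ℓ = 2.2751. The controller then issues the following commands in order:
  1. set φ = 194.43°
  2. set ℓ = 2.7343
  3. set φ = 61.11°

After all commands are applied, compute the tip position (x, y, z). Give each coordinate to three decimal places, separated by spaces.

initial: κ=0.7185, φ=205.73°, ℓ=2.2751
cmd 1: set φ=194.43° → (κ,φ,ℓ)=(0.7185,194.43°,2.2751) → tip=(-1.4339,-0.3690,1.3890)
cmd 2: set ℓ=2.7343 → (κ,φ,ℓ)=(0.7185,194.43°,2.7343) → tip=(-1.8651,-0.4799,1.2853)
cmd 3: set φ=61.11° → (κ,φ,ℓ)=(0.7185,61.11°,2.7343) → tip=(0.9304,1.6861,1.2853)

0.930 1.686 1.285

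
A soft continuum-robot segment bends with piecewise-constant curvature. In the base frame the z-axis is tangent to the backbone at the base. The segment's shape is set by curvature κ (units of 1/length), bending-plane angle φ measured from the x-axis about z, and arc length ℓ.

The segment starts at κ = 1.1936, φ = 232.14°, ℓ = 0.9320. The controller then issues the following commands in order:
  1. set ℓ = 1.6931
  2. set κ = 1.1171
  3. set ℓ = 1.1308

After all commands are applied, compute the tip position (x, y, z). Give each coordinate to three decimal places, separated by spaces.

initial: κ=1.1936, φ=232.14°, ℓ=0.9320
cmd 1: set ℓ=1.6931 → (κ,φ,ℓ)=(1.1936,232.14°,1.6931) → tip=(-0.7379,-0.9492,0.7544)
cmd 2: set κ=1.1171 → (κ,φ,ℓ)=(1.1171,232.14°,1.6931) → tip=(-0.7225,-0.9295,0.8496)
cmd 3: set ℓ=1.1308 → (κ,φ,ℓ)=(1.1171,232.14°,1.1308) → tip=(-0.3831,-0.4928,0.8532)

-0.383 -0.493 0.853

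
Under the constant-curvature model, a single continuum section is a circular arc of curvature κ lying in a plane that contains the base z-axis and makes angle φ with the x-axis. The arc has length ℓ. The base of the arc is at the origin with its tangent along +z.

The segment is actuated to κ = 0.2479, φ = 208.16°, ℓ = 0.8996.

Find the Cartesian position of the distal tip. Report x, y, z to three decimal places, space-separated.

θ = κ·ℓ = 0.2479 × 0.8996 = 0.22301 rad
ρ = (1 − cos θ)/κ = (1 − 0.97524)/0.2479 = 0.09990
z = sin θ / κ = 0.22117/0.2479 = 0.89216
x = ρ cos φ = 0.09990 × cos(208.16°) = -0.08807
y = ρ sin φ = 0.09990 × sin(208.16°) = -0.04714

-0.088 -0.047 0.892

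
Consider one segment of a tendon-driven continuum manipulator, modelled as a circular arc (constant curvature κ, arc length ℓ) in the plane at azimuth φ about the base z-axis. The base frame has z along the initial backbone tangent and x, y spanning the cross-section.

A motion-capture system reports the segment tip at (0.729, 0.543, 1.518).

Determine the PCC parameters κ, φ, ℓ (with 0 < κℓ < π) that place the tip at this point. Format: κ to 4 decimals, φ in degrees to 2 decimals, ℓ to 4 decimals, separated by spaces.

ρ = √(x²+y²) = √(0.729² + 0.543²) = 0.90900
φ = atan2(y, x) mod 360° = atan2(0.543, 0.729) = 36.6808°
|p|² = ρ² + z² = 0.90900² + 1.518² = 3.13061
κ = 2ρ / |p|² = 2×0.90900 / 3.13061 = 0.58072
θ = 2·atan2(ρ, z) = 2·atan2(0.90900, 1.518) = 1.07910 rad
ℓ = θ/κ = 1.07910/0.58072 = 1.85821

0.5807 36.68 1.8582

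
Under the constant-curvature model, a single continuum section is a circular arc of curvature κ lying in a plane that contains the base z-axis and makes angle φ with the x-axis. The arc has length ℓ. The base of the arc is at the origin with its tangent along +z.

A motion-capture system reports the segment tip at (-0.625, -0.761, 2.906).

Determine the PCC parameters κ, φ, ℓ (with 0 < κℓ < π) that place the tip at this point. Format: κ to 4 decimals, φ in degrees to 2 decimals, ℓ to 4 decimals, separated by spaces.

0.2092 230.60 3.1236

ρ = √(x²+y²) = √(-0.625² + -0.761²) = 0.98476
φ = atan2(y, x) mod 360° = atan2(-0.761, -0.625) = 230.6042°
|p|² = ρ² + z² = 0.98476² + 2.906² = 9.41458
κ = 2ρ / |p|² = 2×0.98476 / 9.41458 = 0.20920
θ = 2·atan2(ρ, z) = 2·atan2(0.98476, 2.906) = 0.65345 rad
ℓ = θ/κ = 0.65345/0.20920 = 3.12360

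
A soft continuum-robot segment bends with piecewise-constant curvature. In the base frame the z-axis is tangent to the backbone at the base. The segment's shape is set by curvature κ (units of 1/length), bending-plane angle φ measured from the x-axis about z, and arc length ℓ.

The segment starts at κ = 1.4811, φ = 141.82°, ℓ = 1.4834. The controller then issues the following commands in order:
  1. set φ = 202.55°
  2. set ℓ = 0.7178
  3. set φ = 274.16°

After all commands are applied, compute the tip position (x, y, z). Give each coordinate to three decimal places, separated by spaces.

0.025 -0.346 0.590

initial: κ=1.4811, φ=141.82°, ℓ=1.4834
cmd 1: set φ=202.55° → (κ,φ,ℓ)=(1.4811,202.55°,1.4834) → tip=(-0.9890,-0.4107,0.5470)
cmd 2: set ℓ=0.7178 → (κ,φ,ℓ)=(1.4811,202.55°,0.7178) → tip=(-0.3204,-0.1331,0.5900)
cmd 3: set φ=274.16° → (κ,φ,ℓ)=(1.4811,274.16°,0.7178) → tip=(0.0252,-0.3460,0.5900)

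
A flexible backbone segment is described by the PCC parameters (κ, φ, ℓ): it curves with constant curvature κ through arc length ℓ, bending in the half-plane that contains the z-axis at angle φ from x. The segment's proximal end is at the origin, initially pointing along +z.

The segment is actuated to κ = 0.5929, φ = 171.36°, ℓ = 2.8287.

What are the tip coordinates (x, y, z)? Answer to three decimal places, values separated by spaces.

θ = κ·ℓ = 0.5929 × 2.8287 = 1.67714 rad
ρ = (1 − cos θ)/κ = (1 − -0.10614)/0.5929 = 1.86564
z = sin θ / κ = 0.99435/0.5929 = 1.67710
x = ρ cos φ = 1.86564 × cos(171.36°) = -1.84447
y = ρ sin φ = 1.86564 × sin(171.36°) = 0.28027

-1.844 0.280 1.677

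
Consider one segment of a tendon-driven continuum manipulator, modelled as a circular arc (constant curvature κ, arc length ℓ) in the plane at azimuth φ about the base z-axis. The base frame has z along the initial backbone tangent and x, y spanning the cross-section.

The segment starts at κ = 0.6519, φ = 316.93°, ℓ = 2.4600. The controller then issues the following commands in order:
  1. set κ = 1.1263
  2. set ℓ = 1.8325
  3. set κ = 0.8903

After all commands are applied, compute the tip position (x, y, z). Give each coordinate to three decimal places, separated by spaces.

0.870 -0.814 1.121

initial: κ=0.6519, φ=316.93°, ℓ=2.4600
cmd 1: set κ=1.1263 → (κ,φ,ℓ)=(1.1263,316.93°,2.4600) → tip=(1.2531,-1.1714,0.3218)
cmd 2: set ℓ=1.8325 → (κ,φ,ℓ)=(1.1263,316.93°,1.8325) → tip=(0.9557,-0.8933,0.7821)
cmd 3: set κ=0.8903 → (κ,φ,ℓ)=(0.8903,316.93°,1.8325) → tip=(0.8703,-0.8135,1.1211)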